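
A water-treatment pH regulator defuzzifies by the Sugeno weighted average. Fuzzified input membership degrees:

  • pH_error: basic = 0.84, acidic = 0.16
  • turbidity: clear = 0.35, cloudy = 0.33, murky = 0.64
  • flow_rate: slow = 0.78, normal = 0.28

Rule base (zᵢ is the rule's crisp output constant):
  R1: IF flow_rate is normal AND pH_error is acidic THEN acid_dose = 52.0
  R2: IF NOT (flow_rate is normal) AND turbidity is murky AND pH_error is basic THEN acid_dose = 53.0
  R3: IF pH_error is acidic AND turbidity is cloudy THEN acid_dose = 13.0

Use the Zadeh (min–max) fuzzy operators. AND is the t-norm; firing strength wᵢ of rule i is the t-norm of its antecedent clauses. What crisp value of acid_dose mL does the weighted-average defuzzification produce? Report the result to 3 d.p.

R1 (z=52.0): normal=0.28, acidic=0.16; AND[min(a, b)] → w = 0.16
R2 (z=53.0): ¬normal=1−0.28=0.72, murky=0.64, basic=0.84; AND[min(a, b)] → w = 0.64
R3 (z=13.0): acidic=0.16, cloudy=0.33; AND[min(a, b)] → w = 0.16
Weighted average = (0.16·52.0 + 0.64·53.0 + 0.16·13.0) / (0.16 + 0.64 + 0.16)
  = 44.3200 / 0.9600 = 46.167

46.167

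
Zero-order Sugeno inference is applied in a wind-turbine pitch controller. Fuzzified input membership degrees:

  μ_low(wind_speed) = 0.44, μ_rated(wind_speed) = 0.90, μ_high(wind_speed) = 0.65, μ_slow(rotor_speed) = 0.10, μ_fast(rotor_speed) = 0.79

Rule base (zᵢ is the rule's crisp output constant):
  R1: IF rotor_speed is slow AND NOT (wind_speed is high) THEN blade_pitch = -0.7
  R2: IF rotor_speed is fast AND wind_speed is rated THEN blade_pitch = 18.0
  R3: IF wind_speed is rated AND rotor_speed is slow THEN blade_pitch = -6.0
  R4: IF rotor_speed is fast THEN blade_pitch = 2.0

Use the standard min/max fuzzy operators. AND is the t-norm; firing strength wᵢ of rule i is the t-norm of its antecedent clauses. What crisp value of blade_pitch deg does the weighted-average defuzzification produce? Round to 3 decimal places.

8.500

R1 (z=-0.7): slow=0.10, ¬high=1−0.65=0.35; AND[min(a, b)] → w = 0.10
R2 (z=18.0): fast=0.79, rated=0.90; AND[min(a, b)] → w = 0.79
R3 (z=-6.0): rated=0.90, slow=0.10; AND[min(a, b)] → w = 0.10
R4 (z=2.0): fast=0.79 → w = 0.79
Weighted average = (0.10·-0.7 + 0.79·18.0 + 0.10·-6.0 + 0.79·2.0) / (0.10 + 0.79 + 0.10 + 0.79)
  = 15.1300 / 1.7800 = 8.500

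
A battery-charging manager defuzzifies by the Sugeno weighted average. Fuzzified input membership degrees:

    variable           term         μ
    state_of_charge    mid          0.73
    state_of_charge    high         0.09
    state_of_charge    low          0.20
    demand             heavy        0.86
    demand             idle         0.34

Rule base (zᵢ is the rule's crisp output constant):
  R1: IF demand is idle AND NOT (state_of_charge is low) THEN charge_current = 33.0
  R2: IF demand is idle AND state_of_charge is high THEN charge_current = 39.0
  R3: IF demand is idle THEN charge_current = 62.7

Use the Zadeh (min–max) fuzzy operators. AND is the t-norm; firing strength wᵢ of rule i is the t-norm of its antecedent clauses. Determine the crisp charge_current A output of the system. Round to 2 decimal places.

R1 (z=33.0): idle=0.34, ¬low=1−0.20=0.80; AND[min(a, b)] → w = 0.34
R2 (z=39.0): idle=0.34, high=0.09; AND[min(a, b)] → w = 0.09
R3 (z=62.7): idle=0.34 → w = 0.34
Weighted average = (0.34·33.0 + 0.09·39.0 + 0.34·62.7) / (0.34 + 0.09 + 0.34)
  = 36.0480 / 0.7700 = 46.82

46.82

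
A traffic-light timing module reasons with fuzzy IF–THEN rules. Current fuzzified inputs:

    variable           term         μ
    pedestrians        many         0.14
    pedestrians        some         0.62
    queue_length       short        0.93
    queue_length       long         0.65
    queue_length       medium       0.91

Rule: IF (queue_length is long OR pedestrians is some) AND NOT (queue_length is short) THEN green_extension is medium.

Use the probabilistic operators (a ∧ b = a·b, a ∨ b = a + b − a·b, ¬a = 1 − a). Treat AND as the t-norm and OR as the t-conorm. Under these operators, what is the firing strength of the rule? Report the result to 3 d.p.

firing strength: (long=0.65 OR some=0.62) = 0.8670; AND[a·b] with ¬short=1−0.93=0.07 → w = 0.0607

0.061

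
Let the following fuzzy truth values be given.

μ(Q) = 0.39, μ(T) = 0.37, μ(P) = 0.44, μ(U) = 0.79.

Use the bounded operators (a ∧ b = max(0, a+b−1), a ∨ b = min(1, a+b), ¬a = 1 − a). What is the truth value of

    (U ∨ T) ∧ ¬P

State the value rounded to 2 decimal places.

U ∨ T = min(1, a+b) on (0.79, 0.37) = 1.00
¬P = 1 − 0.44 = 0.56
(U ∨ T) ∧ ¬P = max(0, a+b−1) on (1.00, 0.56) = 0.56

0.56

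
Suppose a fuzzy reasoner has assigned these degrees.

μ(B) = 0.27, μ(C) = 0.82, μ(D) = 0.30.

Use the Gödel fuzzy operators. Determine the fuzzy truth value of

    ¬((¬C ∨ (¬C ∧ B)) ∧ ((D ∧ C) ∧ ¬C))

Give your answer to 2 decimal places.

¬C = 1 − 0.82 = 0.18
¬C = 1 − 0.82 = 0.18
¬C ∧ B = min(a, b) on (0.18, 0.27) = 0.18
¬C ∨ (¬C ∧ B) = max(a, b) on (0.18, 0.18) = 0.18
D ∧ C = min(a, b) on (0.30, 0.82) = 0.30
¬C = 1 − 0.82 = 0.18
(D ∧ C) ∧ ¬C = min(a, b) on (0.30, 0.18) = 0.18
(¬C ∨ (¬C ∧ B)) ∧ ((D ∧ C) ∧ ¬C) = min(a, b) on (0.18, 0.18) = 0.18
¬((¬C ∨ (¬C ∧ B)) ∧ ((D ∧ C) ∧ ¬C)) = 1 − 0.18 = 0.82

0.82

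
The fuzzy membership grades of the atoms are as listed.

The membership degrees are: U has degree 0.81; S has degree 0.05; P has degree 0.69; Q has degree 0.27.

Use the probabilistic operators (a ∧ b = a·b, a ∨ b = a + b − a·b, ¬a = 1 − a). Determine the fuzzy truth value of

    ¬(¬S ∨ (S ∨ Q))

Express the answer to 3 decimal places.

0.035

¬S = 1 − 0.0500 = 0.9500
S ∨ Q = a + b − a·b on (0.0500, 0.2700) = 0.3065
¬S ∨ (S ∨ Q) = a + b − a·b on (0.9500, 0.3065) = 0.9653
¬(¬S ∨ (S ∨ Q)) = 1 − 0.9653 = 0.0347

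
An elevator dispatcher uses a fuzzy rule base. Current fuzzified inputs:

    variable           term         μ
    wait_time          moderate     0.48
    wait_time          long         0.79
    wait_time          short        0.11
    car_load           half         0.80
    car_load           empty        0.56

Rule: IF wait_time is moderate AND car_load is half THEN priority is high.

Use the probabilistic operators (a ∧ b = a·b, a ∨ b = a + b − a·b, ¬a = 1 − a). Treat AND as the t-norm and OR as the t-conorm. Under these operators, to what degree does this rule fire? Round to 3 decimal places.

0.384

firing strength: moderate=0.48, half=0.80; AND[a·b] → w = 0.3840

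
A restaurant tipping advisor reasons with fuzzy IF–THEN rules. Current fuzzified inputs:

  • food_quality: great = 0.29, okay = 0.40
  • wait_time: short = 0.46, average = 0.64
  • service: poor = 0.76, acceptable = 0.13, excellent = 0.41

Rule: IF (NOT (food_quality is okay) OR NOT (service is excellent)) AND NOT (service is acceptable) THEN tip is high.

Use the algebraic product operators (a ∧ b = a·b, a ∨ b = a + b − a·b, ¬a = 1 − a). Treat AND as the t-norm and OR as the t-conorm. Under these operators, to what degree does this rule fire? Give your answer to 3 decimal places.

firing strength: (¬okay=1−0.40=0.60 OR ¬excellent=1−0.41=0.59) = 0.8360; AND[a·b] with ¬acceptable=1−0.13=0.87 → w = 0.7273

0.727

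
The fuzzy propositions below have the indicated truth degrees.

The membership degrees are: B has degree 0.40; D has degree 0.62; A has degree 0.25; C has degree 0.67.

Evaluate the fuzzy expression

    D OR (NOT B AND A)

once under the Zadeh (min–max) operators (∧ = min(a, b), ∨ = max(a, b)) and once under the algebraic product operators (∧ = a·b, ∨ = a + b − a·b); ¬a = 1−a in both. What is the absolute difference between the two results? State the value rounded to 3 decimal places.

Under Zadeh (min–max):
  NOT B = 1 − 0.40 = 0.60
  NOT B AND A = min(a, b) on (0.60, 0.25) = 0.25
  D OR (NOT B AND A) = max(a, b) on (0.62, 0.25) = 0.62
  → value = 0.6200
Under algebraic product:
  NOT B = 1 − 0.4000 = 0.6000
  NOT B AND A = a·b on (0.6000, 0.2500) = 0.1500
  D OR (NOT B AND A) = a + b − a·b on (0.6200, 0.1500) = 0.6770
  → value = 0.6770
|0.6200 − 0.6770| = 0.057

0.057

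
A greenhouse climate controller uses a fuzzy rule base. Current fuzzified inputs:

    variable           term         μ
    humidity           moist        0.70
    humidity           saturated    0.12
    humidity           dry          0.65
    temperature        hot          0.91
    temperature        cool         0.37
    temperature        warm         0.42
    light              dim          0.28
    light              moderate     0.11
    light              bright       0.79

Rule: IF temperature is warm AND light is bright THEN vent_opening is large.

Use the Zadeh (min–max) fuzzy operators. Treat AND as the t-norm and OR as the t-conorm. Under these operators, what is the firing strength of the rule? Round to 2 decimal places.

0.42

firing strength: warm=0.42, bright=0.79; AND[min(a, b)] → w = 0.42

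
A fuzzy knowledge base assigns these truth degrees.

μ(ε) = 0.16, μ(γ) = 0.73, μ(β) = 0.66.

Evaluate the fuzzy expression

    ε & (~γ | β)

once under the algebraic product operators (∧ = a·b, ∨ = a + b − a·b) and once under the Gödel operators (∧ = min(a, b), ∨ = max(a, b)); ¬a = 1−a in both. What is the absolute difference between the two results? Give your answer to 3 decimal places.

Under algebraic product:
  ~γ = 1 − 0.7300 = 0.2700
  ~γ | β = a + b − a·b on (0.2700, 0.6600) = 0.7518
  ε & (~γ | β) = a·b on (0.1600, 0.7518) = 0.1203
  → value = 0.1203
Under Gödel:
  ~γ = 1 − 0.73 = 0.27
  ~γ | β = max(a, b) on (0.27, 0.66) = 0.66
  ε & (~γ | β) = min(a, b) on (0.16, 0.66) = 0.16
  → value = 0.1600
|0.1203 − 0.1600| = 0.040

0.040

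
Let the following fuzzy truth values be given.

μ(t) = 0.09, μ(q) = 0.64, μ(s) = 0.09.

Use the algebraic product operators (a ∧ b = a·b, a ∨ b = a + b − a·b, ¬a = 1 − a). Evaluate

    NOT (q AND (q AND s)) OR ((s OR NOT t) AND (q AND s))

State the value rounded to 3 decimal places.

q AND s = a·b on (0.6400, 0.0900) = 0.0576
q AND (q AND s) = a·b on (0.6400, 0.0576) = 0.0369
NOT (q AND (q AND s)) = 1 − 0.0369 = 0.9631
NOT t = 1 − 0.0900 = 0.9100
s OR NOT t = a + b − a·b on (0.0900, 0.9100) = 0.9181
q AND s = a·b on (0.6400, 0.0900) = 0.0576
(s OR NOT t) AND (q AND s) = a·b on (0.9181, 0.0576) = 0.0529
NOT (q AND (q AND s)) OR ((s OR NOT t) AND (q AND s)) = a + b − a·b on (0.9631, 0.0529) = 0.9651

0.965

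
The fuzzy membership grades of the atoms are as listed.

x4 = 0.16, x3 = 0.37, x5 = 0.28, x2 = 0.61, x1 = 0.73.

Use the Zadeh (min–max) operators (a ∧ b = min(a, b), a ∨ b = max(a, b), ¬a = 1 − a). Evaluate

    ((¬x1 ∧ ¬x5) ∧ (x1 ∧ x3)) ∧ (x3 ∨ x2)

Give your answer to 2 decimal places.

0.27

¬x1 = 1 − 0.73 = 0.27
¬x5 = 1 − 0.28 = 0.72
¬x1 ∧ ¬x5 = min(a, b) on (0.27, 0.72) = 0.27
x1 ∧ x3 = min(a, b) on (0.73, 0.37) = 0.37
(¬x1 ∧ ¬x5) ∧ (x1 ∧ x3) = min(a, b) on (0.27, 0.37) = 0.27
x3 ∨ x2 = max(a, b) on (0.37, 0.61) = 0.61
((¬x1 ∧ ¬x5) ∧ (x1 ∧ x3)) ∧ (x3 ∨ x2) = min(a, b) on (0.27, 0.61) = 0.27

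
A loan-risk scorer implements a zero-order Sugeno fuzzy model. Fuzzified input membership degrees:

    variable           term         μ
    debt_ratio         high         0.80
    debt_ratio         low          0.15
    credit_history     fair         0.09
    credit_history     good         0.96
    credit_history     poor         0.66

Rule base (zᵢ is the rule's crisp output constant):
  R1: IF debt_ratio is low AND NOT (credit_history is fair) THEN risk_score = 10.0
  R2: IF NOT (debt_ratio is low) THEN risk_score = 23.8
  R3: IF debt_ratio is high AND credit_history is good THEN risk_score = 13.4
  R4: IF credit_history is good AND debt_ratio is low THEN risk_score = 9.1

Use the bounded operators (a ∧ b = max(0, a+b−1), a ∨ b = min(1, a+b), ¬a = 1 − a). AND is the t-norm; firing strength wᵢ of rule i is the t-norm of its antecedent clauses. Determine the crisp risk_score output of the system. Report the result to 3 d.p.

17.986

R1 (z=10.0): low=0.15, ¬fair=1−0.09=0.91; AND[max(0, a+b−1)] → w = 0.06
R2 (z=23.8): ¬low=1−0.15=0.85 → w = 0.85
R3 (z=13.4): high=0.80, good=0.96; AND[max(0, a+b−1)] → w = 0.76
R4 (z=9.1): good=0.96, low=0.15; AND[max(0, a+b−1)] → w = 0.11
Weighted average = (0.06·10.0 + 0.85·23.8 + 0.76·13.4 + 0.11·9.1) / (0.06 + 0.85 + 0.76 + 0.11)
  = 32.0150 / 1.7800 = 17.986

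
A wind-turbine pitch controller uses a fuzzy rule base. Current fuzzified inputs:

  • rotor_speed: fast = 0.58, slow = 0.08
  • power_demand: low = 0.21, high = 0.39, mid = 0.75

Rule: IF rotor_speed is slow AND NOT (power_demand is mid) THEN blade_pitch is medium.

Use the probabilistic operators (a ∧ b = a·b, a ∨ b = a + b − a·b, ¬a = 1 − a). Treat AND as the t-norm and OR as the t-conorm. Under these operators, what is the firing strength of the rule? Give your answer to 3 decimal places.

0.020

firing strength: slow=0.08, ¬mid=1−0.75=0.25; AND[a·b] → w = 0.0200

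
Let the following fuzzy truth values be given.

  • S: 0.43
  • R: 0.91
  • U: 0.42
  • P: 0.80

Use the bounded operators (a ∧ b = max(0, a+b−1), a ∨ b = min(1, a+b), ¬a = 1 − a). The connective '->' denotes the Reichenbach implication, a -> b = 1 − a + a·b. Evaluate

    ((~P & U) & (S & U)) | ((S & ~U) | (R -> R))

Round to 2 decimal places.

~P = 1 − 0.80 = 0.20
~P & U = max(0, a+b−1) on (0.20, 0.42) = 0.00
S & U = max(0, a+b−1) on (0.43, 0.42) = 0.00
(~P & U) & (S & U) = max(0, a+b−1) on (0.00, 0.00) = 0.00
~U = 1 − 0.42 = 0.58
S & ~U = max(0, a+b−1) on (0.43, 0.58) = 0.01
R -> R  [Reichenbach: 1 − a + a·b] with a=0.91, b=0.91 → 0.92
(S & ~U) | (R -> R) = min(1, a+b) on (0.01, 0.92) = 0.93
((~P & U) & (S & U)) | ((S & ~U) | (R -> R)) = min(1, a+b) on (0.00, 0.93) = 0.93

0.93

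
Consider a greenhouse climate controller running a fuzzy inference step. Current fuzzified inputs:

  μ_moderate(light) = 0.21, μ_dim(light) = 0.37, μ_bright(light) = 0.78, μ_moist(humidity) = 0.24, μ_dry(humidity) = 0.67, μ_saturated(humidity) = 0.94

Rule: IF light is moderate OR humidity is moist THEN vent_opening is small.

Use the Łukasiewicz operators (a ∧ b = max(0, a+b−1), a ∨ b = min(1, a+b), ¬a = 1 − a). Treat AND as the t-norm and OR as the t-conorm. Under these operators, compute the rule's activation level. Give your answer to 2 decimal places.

firing strength: moderate=0.21, moist=0.24; OR[min(1, a+b)] → w = 0.45

0.45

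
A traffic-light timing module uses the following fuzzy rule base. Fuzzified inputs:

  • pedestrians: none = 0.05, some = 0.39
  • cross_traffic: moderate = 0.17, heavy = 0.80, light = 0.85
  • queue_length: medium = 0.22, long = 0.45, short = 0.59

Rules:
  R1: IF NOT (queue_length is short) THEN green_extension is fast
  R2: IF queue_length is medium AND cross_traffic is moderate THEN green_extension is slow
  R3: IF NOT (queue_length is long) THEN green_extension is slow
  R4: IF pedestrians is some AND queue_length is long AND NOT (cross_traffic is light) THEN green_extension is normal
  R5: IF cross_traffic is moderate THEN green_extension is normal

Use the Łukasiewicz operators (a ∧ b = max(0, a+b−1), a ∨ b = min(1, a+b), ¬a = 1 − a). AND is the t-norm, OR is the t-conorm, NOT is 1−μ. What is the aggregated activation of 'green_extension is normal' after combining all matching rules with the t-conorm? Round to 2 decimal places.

0.17

R1: ¬short=1−0.59=0.41 → w = 0.41
R2: medium=0.22, moderate=0.17; AND[max(0, a+b−1)] → w = 0.00
R3: ¬long=1−0.45=0.55 → w = 0.55
R4: some=0.39, long=0.45, ¬light=1−0.85=0.15; AND[max(0, a+b−1)] → w = 0.00
R5: moderate=0.17 → w = 0.17
Rules with consequent 'normal': {R4, R5} → strengths 0.00, 0.17
Aggregate via t-conorm [min(1, a+b)]: 0.17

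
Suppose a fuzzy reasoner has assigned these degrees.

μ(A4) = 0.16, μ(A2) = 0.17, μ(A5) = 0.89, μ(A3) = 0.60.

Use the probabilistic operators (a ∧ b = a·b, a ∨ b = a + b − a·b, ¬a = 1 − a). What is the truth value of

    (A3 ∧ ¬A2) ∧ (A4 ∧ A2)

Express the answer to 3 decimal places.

¬A2 = 1 − 0.1700 = 0.8300
A3 ∧ ¬A2 = a·b on (0.6000, 0.8300) = 0.4980
A4 ∧ A2 = a·b on (0.1600, 0.1700) = 0.0272
(A3 ∧ ¬A2) ∧ (A4 ∧ A2) = a·b on (0.4980, 0.0272) = 0.0135

0.014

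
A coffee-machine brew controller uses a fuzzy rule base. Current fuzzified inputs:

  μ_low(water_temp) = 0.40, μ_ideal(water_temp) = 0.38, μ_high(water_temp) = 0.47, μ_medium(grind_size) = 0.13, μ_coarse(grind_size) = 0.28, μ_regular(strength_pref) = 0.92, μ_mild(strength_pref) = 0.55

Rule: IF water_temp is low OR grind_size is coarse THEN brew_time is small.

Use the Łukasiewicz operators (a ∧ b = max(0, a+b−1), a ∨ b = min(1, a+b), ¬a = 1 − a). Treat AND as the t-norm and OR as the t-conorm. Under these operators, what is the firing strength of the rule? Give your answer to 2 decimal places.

firing strength: low=0.40, coarse=0.28; OR[min(1, a+b)] → w = 0.68

0.68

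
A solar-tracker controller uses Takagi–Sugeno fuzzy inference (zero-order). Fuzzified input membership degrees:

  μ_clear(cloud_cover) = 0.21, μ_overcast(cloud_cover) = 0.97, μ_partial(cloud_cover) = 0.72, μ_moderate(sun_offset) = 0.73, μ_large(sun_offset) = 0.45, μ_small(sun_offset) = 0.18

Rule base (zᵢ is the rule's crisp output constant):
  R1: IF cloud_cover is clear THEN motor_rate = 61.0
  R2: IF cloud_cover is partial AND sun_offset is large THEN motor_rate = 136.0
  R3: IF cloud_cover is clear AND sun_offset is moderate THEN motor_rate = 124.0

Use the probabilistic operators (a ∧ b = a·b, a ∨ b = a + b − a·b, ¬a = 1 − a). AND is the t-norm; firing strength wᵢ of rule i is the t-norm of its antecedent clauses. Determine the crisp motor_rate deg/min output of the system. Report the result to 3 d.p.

110.408

R1 (z=61.0): clear=0.21 → w = 0.2100
R2 (z=136.0): partial=0.72, large=0.45; AND[a·b] → w = 0.3240
R3 (z=124.0): clear=0.21, moderate=0.73; AND[a·b] → w = 0.1533
Weighted average = (0.2100·61.0 + 0.3240·136.0 + 0.1533·124.0) / (0.2100 + 0.3240 + 0.1533)
  = 75.8832 / 0.6873 = 110.408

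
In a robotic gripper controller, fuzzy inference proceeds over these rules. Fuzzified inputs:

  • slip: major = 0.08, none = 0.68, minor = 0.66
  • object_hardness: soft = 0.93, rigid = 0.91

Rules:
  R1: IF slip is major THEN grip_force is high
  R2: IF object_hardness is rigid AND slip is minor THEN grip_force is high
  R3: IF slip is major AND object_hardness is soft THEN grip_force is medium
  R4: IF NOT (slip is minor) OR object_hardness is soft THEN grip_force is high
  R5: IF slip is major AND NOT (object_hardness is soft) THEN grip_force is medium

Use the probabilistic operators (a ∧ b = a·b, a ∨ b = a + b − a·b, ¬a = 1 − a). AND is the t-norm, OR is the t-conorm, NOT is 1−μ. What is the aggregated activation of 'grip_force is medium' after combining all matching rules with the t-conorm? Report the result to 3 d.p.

0.080

R1: major=0.08 → w = 0.0800
R2: rigid=0.91, minor=0.66; AND[a·b] → w = 0.6006
R3: major=0.08, soft=0.93; AND[a·b] → w = 0.0744
R4: ¬minor=1−0.66=0.34, soft=0.93; OR[a + b − a·b] → w = 0.9538
R5: major=0.08, ¬soft=1−0.93=0.07; AND[a·b] → w = 0.0056
Rules with consequent 'medium': {R3, R5} → strengths 0.0744, 0.0056
Aggregate via t-conorm [a + b − a·b]: 0.0796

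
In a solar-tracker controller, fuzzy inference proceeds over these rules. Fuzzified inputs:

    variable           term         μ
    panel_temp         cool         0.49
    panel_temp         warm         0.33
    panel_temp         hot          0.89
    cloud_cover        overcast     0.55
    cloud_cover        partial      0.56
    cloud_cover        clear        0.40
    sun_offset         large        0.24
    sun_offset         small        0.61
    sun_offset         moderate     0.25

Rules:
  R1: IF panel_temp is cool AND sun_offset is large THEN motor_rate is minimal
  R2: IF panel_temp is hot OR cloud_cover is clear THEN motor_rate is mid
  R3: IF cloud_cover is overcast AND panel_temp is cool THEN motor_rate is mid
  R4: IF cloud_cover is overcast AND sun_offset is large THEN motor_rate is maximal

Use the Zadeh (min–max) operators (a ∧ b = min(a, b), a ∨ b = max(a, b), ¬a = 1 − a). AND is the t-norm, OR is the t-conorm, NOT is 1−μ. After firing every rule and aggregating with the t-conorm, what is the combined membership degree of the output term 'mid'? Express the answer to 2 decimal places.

R1: cool=0.49, large=0.24; AND[min(a, b)] → w = 0.24
R2: hot=0.89, clear=0.40; OR[max(a, b)] → w = 0.89
R3: overcast=0.55, cool=0.49; AND[min(a, b)] → w = 0.49
R4: overcast=0.55, large=0.24; AND[min(a, b)] → w = 0.24
Rules with consequent 'mid': {R2, R3} → strengths 0.89, 0.49
Aggregate via t-conorm [max(a, b)]: 0.89

0.89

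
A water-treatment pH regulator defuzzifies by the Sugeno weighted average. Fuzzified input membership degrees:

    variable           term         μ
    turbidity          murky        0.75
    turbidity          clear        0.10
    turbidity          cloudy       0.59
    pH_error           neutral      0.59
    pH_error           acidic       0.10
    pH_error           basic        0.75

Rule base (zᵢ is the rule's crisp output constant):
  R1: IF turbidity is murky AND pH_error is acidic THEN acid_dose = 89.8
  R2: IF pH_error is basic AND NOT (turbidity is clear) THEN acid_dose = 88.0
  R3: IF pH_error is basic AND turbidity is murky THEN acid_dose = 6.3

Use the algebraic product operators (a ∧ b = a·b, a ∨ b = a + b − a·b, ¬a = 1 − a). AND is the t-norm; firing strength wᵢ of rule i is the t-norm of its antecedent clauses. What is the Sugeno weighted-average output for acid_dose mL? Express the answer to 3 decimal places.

R1 (z=89.8): murky=0.75, acidic=0.10; AND[a·b] → w = 0.0750
R2 (z=88.0): basic=0.75, ¬clear=1−0.10=0.90; AND[a·b] → w = 0.6750
R3 (z=6.3): basic=0.75, murky=0.75; AND[a·b] → w = 0.5625
Weighted average = (0.0750·89.8 + 0.6750·88.0 + 0.5625·6.3) / (0.0750 + 0.6750 + 0.5625)
  = 69.6788 / 1.3125 = 53.089

53.089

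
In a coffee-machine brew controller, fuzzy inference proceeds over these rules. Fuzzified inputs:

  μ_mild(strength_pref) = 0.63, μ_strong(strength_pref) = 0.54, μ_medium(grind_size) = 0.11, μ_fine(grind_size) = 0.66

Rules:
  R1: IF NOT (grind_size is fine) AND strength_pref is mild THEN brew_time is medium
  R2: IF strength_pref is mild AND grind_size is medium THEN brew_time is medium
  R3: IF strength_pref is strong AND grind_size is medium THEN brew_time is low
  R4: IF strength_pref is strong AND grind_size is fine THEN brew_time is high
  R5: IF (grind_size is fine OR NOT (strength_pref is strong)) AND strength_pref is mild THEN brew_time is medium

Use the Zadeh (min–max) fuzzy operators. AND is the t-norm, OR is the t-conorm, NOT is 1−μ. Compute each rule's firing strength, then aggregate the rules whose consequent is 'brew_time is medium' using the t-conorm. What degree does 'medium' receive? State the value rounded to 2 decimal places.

R1: ¬fine=1−0.66=0.34, mild=0.63; AND[min(a, b)] → w = 0.34
R2: mild=0.63, medium=0.11; AND[min(a, b)] → w = 0.11
R3: strong=0.54, medium=0.11; AND[min(a, b)] → w = 0.11
R4: strong=0.54, fine=0.66; AND[min(a, b)] → w = 0.54
R5: (fine=0.66 OR ¬strong=1−0.54=0.46) = 0.66; AND[min(a, b)] with mild=0.63 → w = 0.63
Rules with consequent 'medium': {R1, R2, R5} → strengths 0.34, 0.11, 0.63
Aggregate via t-conorm [max(a, b)]: 0.63

0.63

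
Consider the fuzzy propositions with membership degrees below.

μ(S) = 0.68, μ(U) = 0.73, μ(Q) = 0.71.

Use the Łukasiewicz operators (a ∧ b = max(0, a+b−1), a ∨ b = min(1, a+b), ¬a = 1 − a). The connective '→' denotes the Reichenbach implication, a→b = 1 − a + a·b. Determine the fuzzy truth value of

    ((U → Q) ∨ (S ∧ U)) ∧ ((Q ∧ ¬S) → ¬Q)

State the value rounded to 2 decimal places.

0.98

U → Q  [Reichenbach: 1 − a + a·b] with a=0.73, b=0.71 → 0.79
S ∧ U = max(0, a+b−1) on (0.68, 0.73) = 0.41
(U → Q) ∨ (S ∧ U) = min(1, a+b) on (0.79, 0.41) = 1.00
¬S = 1 − 0.68 = 0.32
Q ∧ ¬S = max(0, a+b−1) on (0.71, 0.32) = 0.03
¬Q = 1 − 0.71 = 0.29
(Q ∧ ¬S) → ¬Q  [Reichenbach: 1 − a + a·b] with a=0.03, b=0.29 → 0.98
((U → Q) ∨ (S ∧ U)) ∧ ((Q ∧ ¬S) → ¬Q) = max(0, a+b−1) on (1.00, 0.98) = 0.98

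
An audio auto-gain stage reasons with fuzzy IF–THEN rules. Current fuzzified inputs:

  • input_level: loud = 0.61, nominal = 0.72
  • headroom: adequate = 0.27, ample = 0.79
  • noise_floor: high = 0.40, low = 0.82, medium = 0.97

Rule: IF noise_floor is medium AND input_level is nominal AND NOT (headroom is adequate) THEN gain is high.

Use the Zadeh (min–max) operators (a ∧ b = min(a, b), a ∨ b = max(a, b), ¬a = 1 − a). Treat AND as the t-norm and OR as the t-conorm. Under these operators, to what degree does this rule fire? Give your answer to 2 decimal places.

0.72

firing strength: medium=0.97, nominal=0.72, ¬adequate=1−0.27=0.73; AND[min(a, b)] → w = 0.72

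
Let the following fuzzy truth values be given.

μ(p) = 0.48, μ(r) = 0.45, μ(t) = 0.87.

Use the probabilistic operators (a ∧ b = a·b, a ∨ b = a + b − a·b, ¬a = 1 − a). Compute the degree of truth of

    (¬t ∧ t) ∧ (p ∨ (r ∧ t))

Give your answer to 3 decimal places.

¬t = 1 − 0.8700 = 0.1300
¬t ∧ t = a·b on (0.1300, 0.8700) = 0.1131
r ∧ t = a·b on (0.4500, 0.8700) = 0.3915
p ∨ (r ∧ t) = a + b − a·b on (0.4800, 0.3915) = 0.6836
(¬t ∧ t) ∧ (p ∨ (r ∧ t)) = a·b on (0.1131, 0.6836) = 0.0773

0.077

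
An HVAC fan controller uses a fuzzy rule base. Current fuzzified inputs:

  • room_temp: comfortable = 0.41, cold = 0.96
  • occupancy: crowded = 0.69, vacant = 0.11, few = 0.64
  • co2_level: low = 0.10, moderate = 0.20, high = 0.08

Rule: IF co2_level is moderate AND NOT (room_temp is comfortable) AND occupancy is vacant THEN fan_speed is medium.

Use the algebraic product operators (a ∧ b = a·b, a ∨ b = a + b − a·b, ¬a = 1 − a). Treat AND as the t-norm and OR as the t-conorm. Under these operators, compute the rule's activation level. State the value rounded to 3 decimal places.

0.013

firing strength: moderate=0.20, ¬comfortable=1−0.41=0.59, vacant=0.11; AND[a·b] → w = 0.0130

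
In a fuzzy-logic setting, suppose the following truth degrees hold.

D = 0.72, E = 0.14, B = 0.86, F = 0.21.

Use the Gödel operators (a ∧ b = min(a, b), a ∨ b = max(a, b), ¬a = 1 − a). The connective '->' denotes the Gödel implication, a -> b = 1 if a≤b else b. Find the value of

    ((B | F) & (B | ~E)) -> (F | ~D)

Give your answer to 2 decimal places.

B | F = max(a, b) on (0.86, 0.21) = 0.86
~E = 1 − 0.14 = 0.86
B | ~E = max(a, b) on (0.86, 0.86) = 0.86
(B | F) & (B | ~E) = min(a, b) on (0.86, 0.86) = 0.86
~D = 1 − 0.72 = 0.28
F | ~D = max(a, b) on (0.21, 0.28) = 0.28
((B | F) & (B | ~E)) -> (F | ~D)  [Gödel: 1 if a≤b else b] with a=0.86, b=0.28 → 0.28

0.28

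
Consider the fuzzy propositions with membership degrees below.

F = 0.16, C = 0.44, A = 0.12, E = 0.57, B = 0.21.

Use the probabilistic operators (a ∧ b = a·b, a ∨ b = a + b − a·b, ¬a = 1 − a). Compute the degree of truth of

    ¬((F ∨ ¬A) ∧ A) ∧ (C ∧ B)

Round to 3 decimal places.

¬A = 1 − 0.1200 = 0.8800
F ∨ ¬A = a + b − a·b on (0.1600, 0.8800) = 0.8992
(F ∨ ¬A) ∧ A = a·b on (0.8992, 0.1200) = 0.1079
¬((F ∨ ¬A) ∧ A) = 1 − 0.1079 = 0.8921
C ∧ B = a·b on (0.4400, 0.2100) = 0.0924
¬((F ∨ ¬A) ∧ A) ∧ (C ∧ B) = a·b on (0.8921, 0.0924) = 0.0824

0.082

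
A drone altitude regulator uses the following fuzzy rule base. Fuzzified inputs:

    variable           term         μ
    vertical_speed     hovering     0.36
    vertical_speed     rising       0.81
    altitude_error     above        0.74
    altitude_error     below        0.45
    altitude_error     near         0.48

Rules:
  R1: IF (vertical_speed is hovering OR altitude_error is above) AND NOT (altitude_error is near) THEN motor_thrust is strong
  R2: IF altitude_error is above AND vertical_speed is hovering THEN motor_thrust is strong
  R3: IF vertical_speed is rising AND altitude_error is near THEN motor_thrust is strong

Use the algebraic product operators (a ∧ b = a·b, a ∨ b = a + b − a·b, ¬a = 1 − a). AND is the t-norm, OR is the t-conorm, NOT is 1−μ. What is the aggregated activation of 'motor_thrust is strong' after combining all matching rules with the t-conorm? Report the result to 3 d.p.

0.746

R1: (hovering=0.36 OR above=0.74) = 0.8336; AND[a·b] with ¬near=1−0.48=0.52 → w = 0.4335
R2: above=0.74, hovering=0.36; AND[a·b] → w = 0.2664
R3: rising=0.81, near=0.48; AND[a·b] → w = 0.3888
Rules with consequent 'strong': {R1, R2, R3} → strengths 0.4335, 0.2664, 0.3888
Aggregate via t-conorm [a + b − a·b]: 0.7460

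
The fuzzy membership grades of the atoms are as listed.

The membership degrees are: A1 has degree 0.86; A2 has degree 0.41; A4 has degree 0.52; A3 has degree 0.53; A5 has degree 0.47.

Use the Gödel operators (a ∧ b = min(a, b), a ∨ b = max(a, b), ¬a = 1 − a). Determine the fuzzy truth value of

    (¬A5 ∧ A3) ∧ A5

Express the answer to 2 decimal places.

0.47

¬A5 = 1 − 0.47 = 0.53
¬A5 ∧ A3 = min(a, b) on (0.53, 0.53) = 0.53
(¬A5 ∧ A3) ∧ A5 = min(a, b) on (0.53, 0.47) = 0.47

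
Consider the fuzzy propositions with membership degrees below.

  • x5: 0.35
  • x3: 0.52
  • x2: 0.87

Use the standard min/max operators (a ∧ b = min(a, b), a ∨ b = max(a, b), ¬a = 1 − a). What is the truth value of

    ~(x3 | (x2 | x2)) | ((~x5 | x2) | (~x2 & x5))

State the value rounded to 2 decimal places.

x2 | x2 = max(a, b) on (0.87, 0.87) = 0.87
x3 | (x2 | x2) = max(a, b) on (0.52, 0.87) = 0.87
~(x3 | (x2 | x2)) = 1 − 0.87 = 0.13
~x5 = 1 − 0.35 = 0.65
~x5 | x2 = max(a, b) on (0.65, 0.87) = 0.87
~x2 = 1 − 0.87 = 0.13
~x2 & x5 = min(a, b) on (0.13, 0.35) = 0.13
(~x5 | x2) | (~x2 & x5) = max(a, b) on (0.87, 0.13) = 0.87
~(x3 | (x2 | x2)) | ((~x5 | x2) | (~x2 & x5)) = max(a, b) on (0.13, 0.87) = 0.87

0.87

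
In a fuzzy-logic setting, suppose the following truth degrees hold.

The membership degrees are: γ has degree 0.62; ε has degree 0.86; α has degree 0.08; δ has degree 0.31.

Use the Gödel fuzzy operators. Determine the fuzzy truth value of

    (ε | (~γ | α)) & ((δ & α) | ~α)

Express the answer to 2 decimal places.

0.86

~γ = 1 − 0.62 = 0.38
~γ | α = max(a, b) on (0.38, 0.08) = 0.38
ε | (~γ | α) = max(a, b) on (0.86, 0.38) = 0.86
δ & α = min(a, b) on (0.31, 0.08) = 0.08
~α = 1 − 0.08 = 0.92
(δ & α) | ~α = max(a, b) on (0.08, 0.92) = 0.92
(ε | (~γ | α)) & ((δ & α) | ~α) = min(a, b) on (0.86, 0.92) = 0.86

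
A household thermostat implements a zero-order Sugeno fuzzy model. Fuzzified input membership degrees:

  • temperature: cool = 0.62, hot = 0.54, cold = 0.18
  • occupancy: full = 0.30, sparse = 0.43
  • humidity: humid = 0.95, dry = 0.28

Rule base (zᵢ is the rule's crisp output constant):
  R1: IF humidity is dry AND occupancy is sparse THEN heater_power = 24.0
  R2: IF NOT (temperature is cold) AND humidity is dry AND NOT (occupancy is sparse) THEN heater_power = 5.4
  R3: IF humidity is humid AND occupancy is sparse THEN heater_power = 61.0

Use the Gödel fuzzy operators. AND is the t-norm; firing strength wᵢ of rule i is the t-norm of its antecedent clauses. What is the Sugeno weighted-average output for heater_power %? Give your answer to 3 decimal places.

34.810

R1 (z=24.0): dry=0.28, sparse=0.43; AND[min(a, b)] → w = 0.28
R2 (z=5.4): ¬cold=1−0.18=0.82, dry=0.28, ¬sparse=1−0.43=0.57; AND[min(a, b)] → w = 0.28
R3 (z=61.0): humid=0.95, sparse=0.43; AND[min(a, b)] → w = 0.43
Weighted average = (0.28·24.0 + 0.28·5.4 + 0.43·61.0) / (0.28 + 0.28 + 0.43)
  = 34.4620 / 0.9900 = 34.810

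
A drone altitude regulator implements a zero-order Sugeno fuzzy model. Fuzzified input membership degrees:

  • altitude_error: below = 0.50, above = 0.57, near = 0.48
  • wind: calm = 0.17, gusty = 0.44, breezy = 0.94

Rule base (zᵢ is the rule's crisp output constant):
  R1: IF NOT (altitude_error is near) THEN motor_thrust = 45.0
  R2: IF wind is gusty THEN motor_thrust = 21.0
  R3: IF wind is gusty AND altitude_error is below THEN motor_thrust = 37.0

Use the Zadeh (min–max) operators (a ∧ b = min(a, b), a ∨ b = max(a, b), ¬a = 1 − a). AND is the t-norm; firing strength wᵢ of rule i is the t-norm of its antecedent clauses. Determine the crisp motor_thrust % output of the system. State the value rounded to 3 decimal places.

R1 (z=45.0): ¬near=1−0.48=0.52 → w = 0.52
R2 (z=21.0): gusty=0.44 → w = 0.44
R3 (z=37.0): gusty=0.44, below=0.50; AND[min(a, b)] → w = 0.44
Weighted average = (0.52·45.0 + 0.44·21.0 + 0.44·37.0) / (0.52 + 0.44 + 0.44)
  = 48.9200 / 1.4000 = 34.943

34.943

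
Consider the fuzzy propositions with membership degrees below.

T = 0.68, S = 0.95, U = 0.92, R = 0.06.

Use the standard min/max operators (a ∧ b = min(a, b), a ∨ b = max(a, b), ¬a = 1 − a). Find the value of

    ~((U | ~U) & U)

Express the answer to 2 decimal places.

0.08

~U = 1 − 0.92 = 0.08
U | ~U = max(a, b) on (0.92, 0.08) = 0.92
(U | ~U) & U = min(a, b) on (0.92, 0.92) = 0.92
~((U | ~U) & U) = 1 − 0.92 = 0.08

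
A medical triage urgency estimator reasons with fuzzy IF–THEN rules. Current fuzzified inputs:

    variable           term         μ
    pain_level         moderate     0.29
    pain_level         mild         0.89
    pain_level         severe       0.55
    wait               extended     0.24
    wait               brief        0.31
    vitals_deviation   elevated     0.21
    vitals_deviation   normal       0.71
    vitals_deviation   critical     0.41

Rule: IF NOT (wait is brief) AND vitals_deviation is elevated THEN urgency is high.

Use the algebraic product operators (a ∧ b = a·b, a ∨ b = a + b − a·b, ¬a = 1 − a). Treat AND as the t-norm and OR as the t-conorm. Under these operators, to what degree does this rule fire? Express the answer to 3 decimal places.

firing strength: ¬brief=1−0.31=0.69, elevated=0.21; AND[a·b] → w = 0.1449

0.145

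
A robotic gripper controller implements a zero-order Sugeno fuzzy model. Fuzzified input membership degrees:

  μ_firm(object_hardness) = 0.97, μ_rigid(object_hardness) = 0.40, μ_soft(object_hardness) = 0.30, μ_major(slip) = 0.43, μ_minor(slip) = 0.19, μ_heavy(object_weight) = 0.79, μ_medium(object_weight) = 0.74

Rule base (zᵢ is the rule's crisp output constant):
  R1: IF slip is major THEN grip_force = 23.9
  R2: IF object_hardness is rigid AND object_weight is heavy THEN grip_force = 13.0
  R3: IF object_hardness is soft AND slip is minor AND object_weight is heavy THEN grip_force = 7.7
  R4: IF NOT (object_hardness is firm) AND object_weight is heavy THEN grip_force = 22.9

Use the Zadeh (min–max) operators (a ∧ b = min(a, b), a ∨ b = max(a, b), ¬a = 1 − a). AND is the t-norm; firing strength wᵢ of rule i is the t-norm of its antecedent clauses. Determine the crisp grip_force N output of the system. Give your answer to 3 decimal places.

R1 (z=23.9): major=0.43 → w = 0.43
R2 (z=13.0): rigid=0.40, heavy=0.79; AND[min(a, b)] → w = 0.40
R3 (z=7.7): soft=0.30, minor=0.19, heavy=0.79; AND[min(a, b)] → w = 0.19
R4 (z=22.9): ¬firm=1−0.97=0.03, heavy=0.79; AND[min(a, b)] → w = 0.03
Weighted average = (0.43·23.9 + 0.40·13.0 + 0.19·7.7 + 0.03·22.9) / (0.43 + 0.40 + 0.19 + 0.03)
  = 17.6270 / 1.0500 = 16.788

16.788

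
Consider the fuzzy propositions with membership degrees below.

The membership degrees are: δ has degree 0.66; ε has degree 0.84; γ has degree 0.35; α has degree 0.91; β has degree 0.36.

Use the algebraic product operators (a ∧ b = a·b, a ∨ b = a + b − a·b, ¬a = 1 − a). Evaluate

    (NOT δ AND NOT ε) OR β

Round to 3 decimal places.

NOT δ = 1 − 0.6600 = 0.3400
NOT ε = 1 − 0.8400 = 0.1600
NOT δ AND NOT ε = a·b on (0.3400, 0.1600) = 0.0544
(NOT δ AND NOT ε) OR β = a + b − a·b on (0.0544, 0.3600) = 0.3948

0.395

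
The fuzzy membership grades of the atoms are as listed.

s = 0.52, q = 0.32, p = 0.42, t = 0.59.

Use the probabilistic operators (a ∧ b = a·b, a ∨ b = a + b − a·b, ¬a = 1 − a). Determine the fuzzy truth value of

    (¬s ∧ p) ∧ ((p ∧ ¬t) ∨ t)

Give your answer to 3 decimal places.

0.133

¬s = 1 − 0.5200 = 0.4800
¬s ∧ p = a·b on (0.4800, 0.4200) = 0.2016
¬t = 1 − 0.5900 = 0.4100
p ∧ ¬t = a·b on (0.4200, 0.4100) = 0.1722
(p ∧ ¬t) ∨ t = a + b − a·b on (0.1722, 0.5900) = 0.6606
(¬s ∧ p) ∧ ((p ∧ ¬t) ∨ t) = a·b on (0.2016, 0.6606) = 0.1332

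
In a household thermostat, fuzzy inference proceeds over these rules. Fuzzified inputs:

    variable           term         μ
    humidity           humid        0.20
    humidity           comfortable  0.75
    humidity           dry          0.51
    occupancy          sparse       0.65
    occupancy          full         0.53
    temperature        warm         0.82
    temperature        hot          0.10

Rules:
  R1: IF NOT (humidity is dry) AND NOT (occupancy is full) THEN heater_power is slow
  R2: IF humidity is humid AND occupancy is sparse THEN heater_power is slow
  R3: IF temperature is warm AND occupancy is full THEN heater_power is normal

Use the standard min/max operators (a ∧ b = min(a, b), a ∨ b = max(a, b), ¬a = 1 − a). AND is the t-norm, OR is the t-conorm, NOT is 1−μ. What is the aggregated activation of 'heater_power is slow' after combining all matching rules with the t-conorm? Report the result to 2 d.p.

0.47

R1: ¬dry=1−0.51=0.49, ¬full=1−0.53=0.47; AND[min(a, b)] → w = 0.47
R2: humid=0.20, sparse=0.65; AND[min(a, b)] → w = 0.20
R3: warm=0.82, full=0.53; AND[min(a, b)] → w = 0.53
Rules with consequent 'slow': {R1, R2} → strengths 0.47, 0.20
Aggregate via t-conorm [max(a, b)]: 0.47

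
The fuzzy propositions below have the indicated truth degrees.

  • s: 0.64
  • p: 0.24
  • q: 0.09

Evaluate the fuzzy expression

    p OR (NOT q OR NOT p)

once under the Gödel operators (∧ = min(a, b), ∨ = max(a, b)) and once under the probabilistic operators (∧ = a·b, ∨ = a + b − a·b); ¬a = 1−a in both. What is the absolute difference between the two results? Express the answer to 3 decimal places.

Under Gödel:
  NOT q = 1 − 0.09 = 0.91
  NOT p = 1 − 0.24 = 0.76
  NOT q OR NOT p = max(a, b) on (0.91, 0.76) = 0.91
  p OR (NOT q OR NOT p) = max(a, b) on (0.24, 0.91) = 0.91
  → value = 0.9100
Under probabilistic:
  NOT q = 1 − 0.0900 = 0.9100
  NOT p = 1 − 0.2400 = 0.7600
  NOT q OR NOT p = a + b − a·b on (0.9100, 0.7600) = 0.9784
  p OR (NOT q OR NOT p) = a + b − a·b on (0.2400, 0.9784) = 0.9836
  → value = 0.9836
|0.9100 − 0.9836| = 0.074

0.074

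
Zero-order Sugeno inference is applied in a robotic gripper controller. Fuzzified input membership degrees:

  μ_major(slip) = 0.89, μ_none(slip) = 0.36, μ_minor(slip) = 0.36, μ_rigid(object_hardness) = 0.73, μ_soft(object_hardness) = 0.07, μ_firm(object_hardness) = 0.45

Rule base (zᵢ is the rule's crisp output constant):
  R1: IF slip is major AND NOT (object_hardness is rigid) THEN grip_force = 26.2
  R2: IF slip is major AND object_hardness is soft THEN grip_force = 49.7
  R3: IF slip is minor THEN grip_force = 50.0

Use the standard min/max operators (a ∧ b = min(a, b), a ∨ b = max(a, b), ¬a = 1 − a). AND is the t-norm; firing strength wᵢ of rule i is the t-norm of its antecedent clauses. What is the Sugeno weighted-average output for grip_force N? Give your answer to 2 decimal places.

40.79

R1 (z=26.2): major=0.89, ¬rigid=1−0.73=0.27; AND[min(a, b)] → w = 0.27
R2 (z=49.7): major=0.89, soft=0.07; AND[min(a, b)] → w = 0.07
R3 (z=50.0): minor=0.36 → w = 0.36
Weighted average = (0.27·26.2 + 0.07·49.7 + 0.36·50.0) / (0.27 + 0.07 + 0.36)
  = 28.5530 / 0.7000 = 40.79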